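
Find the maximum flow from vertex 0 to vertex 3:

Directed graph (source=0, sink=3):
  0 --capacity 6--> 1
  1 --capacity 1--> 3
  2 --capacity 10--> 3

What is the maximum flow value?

Computing max flow:
  Flow on (0->1): 1/6
  Flow on (1->3): 1/1
Maximum flow = 1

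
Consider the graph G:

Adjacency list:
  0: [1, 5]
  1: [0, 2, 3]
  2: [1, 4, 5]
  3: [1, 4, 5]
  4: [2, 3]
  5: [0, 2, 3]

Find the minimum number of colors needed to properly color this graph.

The graph has a maximum clique of size 2 (lower bound on chromatic number).
A valid 2-coloring: {0: 1, 1: 0, 2: 1, 3: 1, 4: 0, 5: 0}.
Chromatic number = 2.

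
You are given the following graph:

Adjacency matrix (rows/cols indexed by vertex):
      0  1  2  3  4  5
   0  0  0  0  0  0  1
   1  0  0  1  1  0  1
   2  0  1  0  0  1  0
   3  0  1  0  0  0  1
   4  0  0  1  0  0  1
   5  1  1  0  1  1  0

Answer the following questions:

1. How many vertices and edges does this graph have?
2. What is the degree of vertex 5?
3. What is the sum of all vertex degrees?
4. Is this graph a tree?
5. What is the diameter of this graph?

Count: 6 vertices, 7 edges.
Vertex 5 has neighbors [0, 1, 3, 4], degree = 4.
Handshaking lemma: 2 * 7 = 14.
A tree on 6 vertices has 5 edges. This graph has 7 edges (2 extra). Not a tree.
Diameter (longest shortest path) = 3.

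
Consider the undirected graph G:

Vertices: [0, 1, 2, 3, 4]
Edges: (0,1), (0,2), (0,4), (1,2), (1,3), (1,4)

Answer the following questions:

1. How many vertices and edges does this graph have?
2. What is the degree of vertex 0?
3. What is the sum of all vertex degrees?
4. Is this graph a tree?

Count: 5 vertices, 6 edges.
Vertex 0 has neighbors [1, 2, 4], degree = 3.
Handshaking lemma: 2 * 6 = 12.
A tree on 5 vertices has 4 edges. This graph has 6 edges (2 extra). Not a tree.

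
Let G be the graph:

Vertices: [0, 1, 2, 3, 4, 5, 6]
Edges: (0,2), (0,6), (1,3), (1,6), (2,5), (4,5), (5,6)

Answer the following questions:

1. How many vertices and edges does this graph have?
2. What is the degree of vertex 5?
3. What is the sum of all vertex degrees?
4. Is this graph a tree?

Count: 7 vertices, 7 edges.
Vertex 5 has neighbors [2, 4, 6], degree = 3.
Handshaking lemma: 2 * 7 = 14.
A tree on 7 vertices has 6 edges. This graph has 7 edges (1 extra). Not a tree.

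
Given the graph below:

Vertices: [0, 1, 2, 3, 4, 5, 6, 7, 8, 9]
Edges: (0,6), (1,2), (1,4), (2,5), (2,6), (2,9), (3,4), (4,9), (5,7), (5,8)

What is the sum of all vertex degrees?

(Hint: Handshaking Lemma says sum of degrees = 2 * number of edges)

Count edges: 10 edges.
By Handshaking Lemma: sum of degrees = 2 * 10 = 20.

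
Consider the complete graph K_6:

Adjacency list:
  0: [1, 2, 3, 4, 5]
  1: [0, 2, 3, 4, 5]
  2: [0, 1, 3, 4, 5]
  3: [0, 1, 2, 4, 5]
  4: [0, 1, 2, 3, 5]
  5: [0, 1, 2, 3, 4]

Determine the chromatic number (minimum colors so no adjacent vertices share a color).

In K_6, every vertex is adjacent to every other vertex.
Each vertex needs a unique color.
Chromatic number = 6.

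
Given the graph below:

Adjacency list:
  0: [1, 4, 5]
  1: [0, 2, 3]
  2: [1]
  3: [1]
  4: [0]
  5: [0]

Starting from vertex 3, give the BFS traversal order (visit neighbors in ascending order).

BFS from vertex 3 (neighbors processed in ascending order):
Visit order: 3, 1, 0, 2, 4, 5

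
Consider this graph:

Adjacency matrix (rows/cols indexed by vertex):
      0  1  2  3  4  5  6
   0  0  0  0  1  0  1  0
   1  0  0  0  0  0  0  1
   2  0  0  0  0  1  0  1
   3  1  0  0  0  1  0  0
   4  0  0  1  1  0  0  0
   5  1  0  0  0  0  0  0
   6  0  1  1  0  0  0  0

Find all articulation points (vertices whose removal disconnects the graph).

An articulation point is a vertex whose removal disconnects the graph.
Articulation points: [0, 2, 3, 4, 6]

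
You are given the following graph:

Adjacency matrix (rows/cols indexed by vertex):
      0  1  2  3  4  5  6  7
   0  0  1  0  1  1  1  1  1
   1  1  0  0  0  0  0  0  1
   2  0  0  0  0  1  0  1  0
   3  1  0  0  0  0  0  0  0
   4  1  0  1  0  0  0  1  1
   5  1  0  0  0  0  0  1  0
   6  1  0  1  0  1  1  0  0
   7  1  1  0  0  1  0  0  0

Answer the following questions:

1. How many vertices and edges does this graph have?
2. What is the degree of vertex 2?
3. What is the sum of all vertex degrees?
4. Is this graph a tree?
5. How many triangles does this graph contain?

Count: 8 vertices, 12 edges.
Vertex 2 has neighbors [4, 6], degree = 2.
Handshaking lemma: 2 * 12 = 24.
A tree on 8 vertices has 7 edges. This graph has 12 edges (5 extra). Not a tree.
Number of triangles = 5.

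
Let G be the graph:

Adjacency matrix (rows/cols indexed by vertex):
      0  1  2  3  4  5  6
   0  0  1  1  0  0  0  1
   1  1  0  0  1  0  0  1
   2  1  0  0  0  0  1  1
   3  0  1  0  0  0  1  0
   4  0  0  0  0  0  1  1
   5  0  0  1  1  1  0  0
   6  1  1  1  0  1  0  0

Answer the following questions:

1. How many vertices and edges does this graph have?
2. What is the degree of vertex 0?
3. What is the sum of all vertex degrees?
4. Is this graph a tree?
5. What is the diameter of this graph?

Count: 7 vertices, 10 edges.
Vertex 0 has neighbors [1, 2, 6], degree = 3.
Handshaking lemma: 2 * 10 = 20.
A tree on 7 vertices has 6 edges. This graph has 10 edges (4 extra). Not a tree.
Diameter (longest shortest path) = 2.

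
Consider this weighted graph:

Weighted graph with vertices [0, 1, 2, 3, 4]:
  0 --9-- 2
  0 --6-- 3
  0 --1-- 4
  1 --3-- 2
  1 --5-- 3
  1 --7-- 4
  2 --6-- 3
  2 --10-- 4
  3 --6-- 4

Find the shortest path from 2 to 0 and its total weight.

Using Dijkstra's algorithm from vertex 2:
Shortest path: 2 -> 0
Total weight: 9 = 9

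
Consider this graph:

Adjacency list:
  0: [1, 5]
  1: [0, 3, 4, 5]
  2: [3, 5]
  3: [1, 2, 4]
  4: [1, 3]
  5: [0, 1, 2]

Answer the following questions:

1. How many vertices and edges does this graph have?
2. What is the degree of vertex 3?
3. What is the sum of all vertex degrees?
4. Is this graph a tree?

Count: 6 vertices, 8 edges.
Vertex 3 has neighbors [1, 2, 4], degree = 3.
Handshaking lemma: 2 * 8 = 16.
A tree on 6 vertices has 5 edges. This graph has 8 edges (3 extra). Not a tree.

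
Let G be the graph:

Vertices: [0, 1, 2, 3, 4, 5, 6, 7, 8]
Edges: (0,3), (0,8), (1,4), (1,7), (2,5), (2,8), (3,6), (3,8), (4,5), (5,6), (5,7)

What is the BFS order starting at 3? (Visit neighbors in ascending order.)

BFS from vertex 3 (neighbors processed in ascending order):
Visit order: 3, 0, 6, 8, 5, 2, 4, 7, 1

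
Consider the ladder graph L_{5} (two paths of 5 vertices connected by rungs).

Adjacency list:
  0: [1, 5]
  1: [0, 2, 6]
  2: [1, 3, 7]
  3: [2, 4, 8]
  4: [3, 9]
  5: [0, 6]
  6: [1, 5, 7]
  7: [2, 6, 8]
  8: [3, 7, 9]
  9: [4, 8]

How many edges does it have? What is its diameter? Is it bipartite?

Ladder graph L_{5}: 5 rungs + 2 * (5-1) path edges = 5 + 8 = 13 edges.
Diameter = 5.
Ladder graphs are bipartite (alternating coloring along each path).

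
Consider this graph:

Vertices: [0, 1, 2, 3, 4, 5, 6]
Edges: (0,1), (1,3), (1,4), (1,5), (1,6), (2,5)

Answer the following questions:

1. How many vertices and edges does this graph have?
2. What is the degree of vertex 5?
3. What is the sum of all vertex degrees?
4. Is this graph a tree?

Count: 7 vertices, 6 edges.
Vertex 5 has neighbors [1, 2], degree = 2.
Handshaking lemma: 2 * 6 = 12.
A graph is a tree iff it is connected and has exactly n-1 edges. This graph is connected (all 7 vertices in one component) and has 7-1 = 6 edges. It is a tree.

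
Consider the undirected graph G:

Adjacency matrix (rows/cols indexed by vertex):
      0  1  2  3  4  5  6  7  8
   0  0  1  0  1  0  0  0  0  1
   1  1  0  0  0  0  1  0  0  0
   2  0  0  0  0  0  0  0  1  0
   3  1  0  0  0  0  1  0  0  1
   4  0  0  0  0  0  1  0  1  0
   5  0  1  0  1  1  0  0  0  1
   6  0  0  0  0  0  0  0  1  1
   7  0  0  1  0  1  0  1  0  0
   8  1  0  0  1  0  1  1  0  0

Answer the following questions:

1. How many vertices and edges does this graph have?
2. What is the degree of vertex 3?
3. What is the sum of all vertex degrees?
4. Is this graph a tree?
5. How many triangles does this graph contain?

Count: 9 vertices, 12 edges.
Vertex 3 has neighbors [0, 5, 8], degree = 3.
Handshaking lemma: 2 * 12 = 24.
A tree on 9 vertices has 8 edges. This graph has 12 edges (4 extra). Not a tree.
Number of triangles = 2.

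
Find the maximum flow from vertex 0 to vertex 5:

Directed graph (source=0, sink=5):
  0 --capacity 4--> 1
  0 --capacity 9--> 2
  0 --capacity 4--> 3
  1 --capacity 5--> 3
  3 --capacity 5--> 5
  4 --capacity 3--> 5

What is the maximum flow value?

Computing max flow:
  Flow on (0->1): 4/4
  Flow on (0->3): 1/4
  Flow on (1->3): 4/5
  Flow on (3->5): 5/5
Maximum flow = 5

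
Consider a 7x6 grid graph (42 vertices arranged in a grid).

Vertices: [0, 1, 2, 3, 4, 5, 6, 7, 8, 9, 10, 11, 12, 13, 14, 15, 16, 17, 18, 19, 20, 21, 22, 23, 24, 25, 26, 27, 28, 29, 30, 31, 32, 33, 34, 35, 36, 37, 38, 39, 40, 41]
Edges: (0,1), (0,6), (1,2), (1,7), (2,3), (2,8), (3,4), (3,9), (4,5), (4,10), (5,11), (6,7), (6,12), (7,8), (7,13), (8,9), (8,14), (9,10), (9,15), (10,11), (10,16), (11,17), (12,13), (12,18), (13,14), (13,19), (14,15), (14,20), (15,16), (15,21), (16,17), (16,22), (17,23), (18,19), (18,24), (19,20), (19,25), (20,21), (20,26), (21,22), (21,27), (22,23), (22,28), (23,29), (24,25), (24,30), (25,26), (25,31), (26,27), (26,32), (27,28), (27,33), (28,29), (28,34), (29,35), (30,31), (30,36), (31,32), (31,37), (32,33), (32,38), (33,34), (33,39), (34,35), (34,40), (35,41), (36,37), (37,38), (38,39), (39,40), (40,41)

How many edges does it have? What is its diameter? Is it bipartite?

A 7x6 grid has 36 vertical edges and 35 horizontal edges.
Total edges = 36 + 35 = 71.
Diameter = (7-1) + (6-1) = 11 (corner to opposite corner).
Grid graphs are bipartite (checkerboard coloring).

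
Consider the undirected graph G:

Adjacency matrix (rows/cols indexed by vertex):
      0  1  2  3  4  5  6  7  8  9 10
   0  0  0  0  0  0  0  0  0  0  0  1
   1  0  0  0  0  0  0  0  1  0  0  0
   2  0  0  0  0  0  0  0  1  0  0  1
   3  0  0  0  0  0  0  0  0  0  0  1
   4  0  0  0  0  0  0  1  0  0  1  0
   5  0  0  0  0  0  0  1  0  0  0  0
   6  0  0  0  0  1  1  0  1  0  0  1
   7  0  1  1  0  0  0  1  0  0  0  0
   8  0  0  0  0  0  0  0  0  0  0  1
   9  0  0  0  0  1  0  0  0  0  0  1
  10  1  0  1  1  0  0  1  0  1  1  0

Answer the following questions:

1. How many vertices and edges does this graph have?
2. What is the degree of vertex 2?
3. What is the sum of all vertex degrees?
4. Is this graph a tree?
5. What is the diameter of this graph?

Count: 11 vertices, 12 edges.
Vertex 2 has neighbors [7, 10], degree = 2.
Handshaking lemma: 2 * 12 = 24.
A tree on 11 vertices has 10 edges. This graph has 12 edges (2 extra). Not a tree.
Diameter (longest shortest path) = 4.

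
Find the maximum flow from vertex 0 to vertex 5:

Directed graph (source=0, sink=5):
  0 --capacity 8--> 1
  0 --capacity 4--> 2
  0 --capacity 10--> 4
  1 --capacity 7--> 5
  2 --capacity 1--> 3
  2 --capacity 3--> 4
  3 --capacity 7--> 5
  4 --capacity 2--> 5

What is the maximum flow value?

Computing max flow:
  Flow on (0->1): 7/8
  Flow on (0->2): 1/4
  Flow on (0->4): 2/10
  Flow on (1->5): 7/7
  Flow on (2->3): 1/1
  Flow on (3->5): 1/7
  Flow on (4->5): 2/2
Maximum flow = 10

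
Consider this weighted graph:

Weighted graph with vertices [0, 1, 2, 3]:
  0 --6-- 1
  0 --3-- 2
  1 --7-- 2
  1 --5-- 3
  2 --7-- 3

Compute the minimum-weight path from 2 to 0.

Using Dijkstra's algorithm from vertex 2:
Shortest path: 2 -> 0
Total weight: 3 = 3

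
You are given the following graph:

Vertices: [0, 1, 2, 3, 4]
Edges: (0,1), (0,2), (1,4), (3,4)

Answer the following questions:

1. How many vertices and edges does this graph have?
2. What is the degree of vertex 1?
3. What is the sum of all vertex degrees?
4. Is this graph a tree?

Count: 5 vertices, 4 edges.
Vertex 1 has neighbors [0, 4], degree = 2.
Handshaking lemma: 2 * 4 = 8.
A graph is a tree iff it is connected and has exactly n-1 edges. This graph is connected (all 5 vertices in one component) and has 5-1 = 4 edges. It is a tree.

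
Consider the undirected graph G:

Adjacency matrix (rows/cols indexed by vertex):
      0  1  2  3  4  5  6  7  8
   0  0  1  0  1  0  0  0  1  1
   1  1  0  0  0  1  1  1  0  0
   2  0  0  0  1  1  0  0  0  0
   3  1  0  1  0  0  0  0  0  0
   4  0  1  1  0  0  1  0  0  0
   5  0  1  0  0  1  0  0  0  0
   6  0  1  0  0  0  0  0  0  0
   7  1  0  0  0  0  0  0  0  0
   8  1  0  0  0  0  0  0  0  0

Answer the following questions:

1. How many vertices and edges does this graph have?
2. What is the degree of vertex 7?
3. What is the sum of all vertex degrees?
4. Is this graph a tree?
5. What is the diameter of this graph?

Count: 9 vertices, 10 edges.
Vertex 7 has neighbors [0], degree = 1.
Handshaking lemma: 2 * 10 = 20.
A tree on 9 vertices has 8 edges. This graph has 10 edges (2 extra). Not a tree.
Diameter (longest shortest path) = 3.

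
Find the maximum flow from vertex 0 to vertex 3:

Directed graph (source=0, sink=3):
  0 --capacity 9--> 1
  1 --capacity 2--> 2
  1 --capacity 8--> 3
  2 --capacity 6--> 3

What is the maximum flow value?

Computing max flow:
  Flow on (0->1): 9/9
  Flow on (1->2): 1/2
  Flow on (1->3): 8/8
  Flow on (2->3): 1/6
Maximum flow = 9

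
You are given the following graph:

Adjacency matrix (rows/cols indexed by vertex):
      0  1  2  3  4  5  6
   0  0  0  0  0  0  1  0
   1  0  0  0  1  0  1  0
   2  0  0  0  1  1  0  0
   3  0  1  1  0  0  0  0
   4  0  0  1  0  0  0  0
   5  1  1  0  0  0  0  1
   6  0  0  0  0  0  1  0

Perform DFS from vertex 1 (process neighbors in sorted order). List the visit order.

DFS from vertex 1 (neighbors processed in ascending order):
Visit order: 1, 3, 2, 4, 5, 0, 6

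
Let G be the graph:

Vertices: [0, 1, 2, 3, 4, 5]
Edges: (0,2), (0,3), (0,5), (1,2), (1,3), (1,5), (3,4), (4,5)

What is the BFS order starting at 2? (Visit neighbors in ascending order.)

BFS from vertex 2 (neighbors processed in ascending order):
Visit order: 2, 0, 1, 3, 5, 4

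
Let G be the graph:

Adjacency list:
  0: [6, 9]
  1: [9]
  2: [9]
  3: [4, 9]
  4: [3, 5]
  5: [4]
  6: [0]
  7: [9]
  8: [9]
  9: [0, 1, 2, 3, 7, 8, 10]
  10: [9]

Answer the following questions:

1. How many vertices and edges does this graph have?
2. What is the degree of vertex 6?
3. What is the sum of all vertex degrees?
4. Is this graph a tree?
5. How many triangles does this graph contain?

Count: 11 vertices, 10 edges.
Vertex 6 has neighbors [0], degree = 1.
Handshaking lemma: 2 * 10 = 20.
A graph is a tree iff it is connected and has exactly n-1 edges. This graph is connected (all 11 vertices in one component) and has 11-1 = 10 edges. It is a tree.
Number of triangles = 0.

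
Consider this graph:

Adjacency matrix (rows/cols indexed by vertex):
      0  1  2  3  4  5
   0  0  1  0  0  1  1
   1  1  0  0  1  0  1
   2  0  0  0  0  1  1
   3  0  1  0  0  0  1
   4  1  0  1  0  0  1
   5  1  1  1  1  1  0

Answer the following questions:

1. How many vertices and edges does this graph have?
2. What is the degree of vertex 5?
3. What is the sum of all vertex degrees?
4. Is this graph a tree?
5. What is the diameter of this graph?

Count: 6 vertices, 9 edges.
Vertex 5 has neighbors [0, 1, 2, 3, 4], degree = 5.
Handshaking lemma: 2 * 9 = 18.
A tree on 6 vertices has 5 edges. This graph has 9 edges (4 extra). Not a tree.
Diameter (longest shortest path) = 2.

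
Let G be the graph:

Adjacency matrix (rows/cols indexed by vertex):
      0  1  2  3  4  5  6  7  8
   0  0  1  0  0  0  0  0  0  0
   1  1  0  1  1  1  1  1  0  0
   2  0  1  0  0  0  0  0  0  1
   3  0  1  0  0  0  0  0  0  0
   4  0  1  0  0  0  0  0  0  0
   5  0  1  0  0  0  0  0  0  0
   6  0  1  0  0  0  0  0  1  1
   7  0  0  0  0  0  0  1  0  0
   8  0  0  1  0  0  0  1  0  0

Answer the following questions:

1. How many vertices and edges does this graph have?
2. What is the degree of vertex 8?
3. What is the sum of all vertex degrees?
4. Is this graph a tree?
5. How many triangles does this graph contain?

Count: 9 vertices, 9 edges.
Vertex 8 has neighbors [2, 6], degree = 2.
Handshaking lemma: 2 * 9 = 18.
A tree on 9 vertices has 8 edges. This graph has 9 edges (1 extra). Not a tree.
Number of triangles = 0.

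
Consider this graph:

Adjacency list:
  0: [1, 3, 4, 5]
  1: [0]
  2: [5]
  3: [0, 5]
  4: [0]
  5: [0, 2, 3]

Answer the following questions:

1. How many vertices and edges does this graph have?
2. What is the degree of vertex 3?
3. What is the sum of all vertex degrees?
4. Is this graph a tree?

Count: 6 vertices, 6 edges.
Vertex 3 has neighbors [0, 5], degree = 2.
Handshaking lemma: 2 * 6 = 12.
A tree on 6 vertices has 5 edges. This graph has 6 edges (1 extra). Not a tree.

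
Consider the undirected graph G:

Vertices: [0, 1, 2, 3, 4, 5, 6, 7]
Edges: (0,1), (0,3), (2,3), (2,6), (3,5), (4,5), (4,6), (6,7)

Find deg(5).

Vertex 5 has neighbors [3, 4], so deg(5) = 2.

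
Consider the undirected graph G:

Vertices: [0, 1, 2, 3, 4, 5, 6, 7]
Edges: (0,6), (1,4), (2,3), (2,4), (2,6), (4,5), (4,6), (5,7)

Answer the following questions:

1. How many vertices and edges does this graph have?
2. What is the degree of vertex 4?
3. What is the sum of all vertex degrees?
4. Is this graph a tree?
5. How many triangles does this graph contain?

Count: 8 vertices, 8 edges.
Vertex 4 has neighbors [1, 2, 5, 6], degree = 4.
Handshaking lemma: 2 * 8 = 16.
A tree on 8 vertices has 7 edges. This graph has 8 edges (1 extra). Not a tree.
Number of triangles = 1.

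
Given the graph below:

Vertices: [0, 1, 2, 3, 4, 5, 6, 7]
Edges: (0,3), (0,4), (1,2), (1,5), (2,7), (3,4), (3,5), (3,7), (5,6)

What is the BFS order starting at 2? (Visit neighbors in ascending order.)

BFS from vertex 2 (neighbors processed in ascending order):
Visit order: 2, 1, 7, 5, 3, 6, 0, 4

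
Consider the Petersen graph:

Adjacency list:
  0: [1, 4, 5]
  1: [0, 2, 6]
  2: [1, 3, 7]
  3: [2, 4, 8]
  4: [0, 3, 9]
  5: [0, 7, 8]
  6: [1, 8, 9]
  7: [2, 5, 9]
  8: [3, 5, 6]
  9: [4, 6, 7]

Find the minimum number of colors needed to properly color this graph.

The Petersen graph contains odd cycles (e.g. the outer 5-cycle), so chi >= 3.
A proper 3-coloring exists (it is a well-known 3-chromatic graph).
Chromatic number = 3.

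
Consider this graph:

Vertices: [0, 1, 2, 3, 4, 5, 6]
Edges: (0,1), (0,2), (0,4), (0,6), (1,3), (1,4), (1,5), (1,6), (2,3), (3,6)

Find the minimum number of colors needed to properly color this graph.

The graph has a maximum clique of size 3 (lower bound on chromatic number).
A valid 3-coloring: {0: 1, 1: 0, 2: 0, 3: 1, 4: 2, 5: 1, 6: 2}.
Chromatic number = 3.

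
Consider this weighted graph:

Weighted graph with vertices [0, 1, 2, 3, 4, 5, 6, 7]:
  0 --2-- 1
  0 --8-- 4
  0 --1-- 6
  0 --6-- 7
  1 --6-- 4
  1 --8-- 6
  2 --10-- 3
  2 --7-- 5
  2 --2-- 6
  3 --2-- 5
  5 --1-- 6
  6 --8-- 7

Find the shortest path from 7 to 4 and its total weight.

Using Dijkstra's algorithm from vertex 7:
Shortest path: 7 -> 0 -> 4
Total weight: 6 + 8 = 14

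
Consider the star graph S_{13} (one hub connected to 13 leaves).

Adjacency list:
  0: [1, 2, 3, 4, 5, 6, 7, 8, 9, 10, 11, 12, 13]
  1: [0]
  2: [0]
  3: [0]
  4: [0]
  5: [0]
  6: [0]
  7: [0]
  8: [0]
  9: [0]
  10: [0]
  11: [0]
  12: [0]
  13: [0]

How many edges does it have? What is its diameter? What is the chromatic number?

Star graph S_{13}: the hub connects to all 13 leaves.
Edges = 13.
Diameter = 2 (any leaf to hub is 1, leaf to leaf through hub is 2).
Star graphs are bipartite (hub vs leaves), so chromatic number = 2.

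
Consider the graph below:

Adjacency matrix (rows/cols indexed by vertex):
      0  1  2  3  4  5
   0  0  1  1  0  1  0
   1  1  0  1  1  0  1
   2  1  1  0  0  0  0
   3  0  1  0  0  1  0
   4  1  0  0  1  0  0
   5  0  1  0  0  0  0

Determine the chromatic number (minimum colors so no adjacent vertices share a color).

The graph has a maximum clique of size 3 (lower bound on chromatic number).
A valid 3-coloring: {0: 1, 1: 0, 2: 2, 3: 1, 4: 0, 5: 1}.
Chromatic number = 3.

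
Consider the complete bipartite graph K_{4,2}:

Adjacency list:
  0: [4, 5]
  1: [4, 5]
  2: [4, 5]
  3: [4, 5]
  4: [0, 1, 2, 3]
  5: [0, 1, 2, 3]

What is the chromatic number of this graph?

K_{4,2} is bipartite: vertices split into two independent sets of size 4 and 2.
Color one set 0, the other 1. No adjacent vertices share a color.
Chromatic number = 2.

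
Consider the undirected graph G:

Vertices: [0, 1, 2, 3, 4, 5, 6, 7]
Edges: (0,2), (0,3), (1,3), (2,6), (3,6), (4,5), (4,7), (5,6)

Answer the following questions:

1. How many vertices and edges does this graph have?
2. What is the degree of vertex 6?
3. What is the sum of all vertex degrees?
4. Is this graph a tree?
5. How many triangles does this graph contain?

Count: 8 vertices, 8 edges.
Vertex 6 has neighbors [2, 3, 5], degree = 3.
Handshaking lemma: 2 * 8 = 16.
A tree on 8 vertices has 7 edges. This graph has 8 edges (1 extra). Not a tree.
Number of triangles = 0.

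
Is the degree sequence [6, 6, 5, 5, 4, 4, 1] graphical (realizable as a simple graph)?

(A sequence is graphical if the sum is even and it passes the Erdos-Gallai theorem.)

Sum of degrees = 31. Sum is odd, so the sequence is NOT graphical.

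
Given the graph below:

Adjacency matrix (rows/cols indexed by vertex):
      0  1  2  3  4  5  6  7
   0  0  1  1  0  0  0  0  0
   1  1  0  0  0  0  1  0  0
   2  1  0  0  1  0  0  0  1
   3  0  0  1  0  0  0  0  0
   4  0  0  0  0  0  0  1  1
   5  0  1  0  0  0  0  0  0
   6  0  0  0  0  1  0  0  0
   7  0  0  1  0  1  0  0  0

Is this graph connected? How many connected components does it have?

Checking connectivity: the graph has 1 connected component(s).
All vertices are reachable from each other. The graph IS connected.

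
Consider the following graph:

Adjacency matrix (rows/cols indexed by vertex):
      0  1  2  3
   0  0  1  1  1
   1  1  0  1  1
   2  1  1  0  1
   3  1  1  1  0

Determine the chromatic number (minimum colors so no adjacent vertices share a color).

The graph has a maximum clique of size 4 (lower bound on chromatic number).
A valid 4-coloring: {0: 0, 1: 1, 2: 2, 3: 3}.
Chromatic number = 4.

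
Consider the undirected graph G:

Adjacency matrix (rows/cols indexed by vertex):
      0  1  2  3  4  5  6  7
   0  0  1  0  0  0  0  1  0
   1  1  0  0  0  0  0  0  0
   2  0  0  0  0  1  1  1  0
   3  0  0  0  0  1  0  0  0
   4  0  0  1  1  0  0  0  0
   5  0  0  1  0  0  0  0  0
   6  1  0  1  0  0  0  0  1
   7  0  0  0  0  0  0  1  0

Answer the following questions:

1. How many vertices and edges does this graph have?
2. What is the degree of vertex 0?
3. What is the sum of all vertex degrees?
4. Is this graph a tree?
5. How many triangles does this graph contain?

Count: 8 vertices, 7 edges.
Vertex 0 has neighbors [1, 6], degree = 2.
Handshaking lemma: 2 * 7 = 14.
A graph is a tree iff it is connected and has exactly n-1 edges. This graph is connected (all 8 vertices in one component) and has 8-1 = 7 edges. It is a tree.
Number of triangles = 0.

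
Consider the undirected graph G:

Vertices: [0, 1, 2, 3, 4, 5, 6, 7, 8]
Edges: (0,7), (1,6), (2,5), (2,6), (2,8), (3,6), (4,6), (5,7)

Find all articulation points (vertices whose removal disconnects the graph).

An articulation point is a vertex whose removal disconnects the graph.
Articulation points: [2, 5, 6, 7]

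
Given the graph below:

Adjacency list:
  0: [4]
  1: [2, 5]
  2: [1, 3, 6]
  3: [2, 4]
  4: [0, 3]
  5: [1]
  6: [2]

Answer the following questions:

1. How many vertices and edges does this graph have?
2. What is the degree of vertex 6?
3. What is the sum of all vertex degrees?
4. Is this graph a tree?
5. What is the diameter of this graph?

Count: 7 vertices, 6 edges.
Vertex 6 has neighbors [2], degree = 1.
Handshaking lemma: 2 * 6 = 12.
A graph is a tree iff it is connected and has exactly n-1 edges. This graph is connected (all 7 vertices in one component) and has 7-1 = 6 edges. It is a tree.
Diameter (longest shortest path) = 5.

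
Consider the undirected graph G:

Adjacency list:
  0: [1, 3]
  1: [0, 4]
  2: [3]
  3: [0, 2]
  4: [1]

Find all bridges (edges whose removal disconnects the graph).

A bridge is an edge whose removal increases the number of connected components.
Bridges found: (0,1), (0,3), (1,4), (2,3)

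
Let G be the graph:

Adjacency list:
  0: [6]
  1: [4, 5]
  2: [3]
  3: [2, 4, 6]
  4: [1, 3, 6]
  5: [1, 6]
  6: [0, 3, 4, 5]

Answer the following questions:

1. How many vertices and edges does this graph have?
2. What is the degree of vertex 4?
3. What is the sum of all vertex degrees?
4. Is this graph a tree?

Count: 7 vertices, 8 edges.
Vertex 4 has neighbors [1, 3, 6], degree = 3.
Handshaking lemma: 2 * 8 = 16.
A tree on 7 vertices has 6 edges. This graph has 8 edges (2 extra). Not a tree.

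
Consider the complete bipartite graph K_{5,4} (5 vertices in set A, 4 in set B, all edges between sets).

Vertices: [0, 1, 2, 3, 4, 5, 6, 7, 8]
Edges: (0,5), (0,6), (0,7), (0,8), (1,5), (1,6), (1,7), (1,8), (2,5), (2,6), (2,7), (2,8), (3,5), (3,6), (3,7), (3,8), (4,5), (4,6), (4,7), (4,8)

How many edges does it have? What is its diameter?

K_{5,4} has 5 * 4 = 20 edges.
Any vertex reaches any opposite-side vertex in 1 step; same-side vertices reach in 2 steps via any opposite-side vertex.
Diameter = 2.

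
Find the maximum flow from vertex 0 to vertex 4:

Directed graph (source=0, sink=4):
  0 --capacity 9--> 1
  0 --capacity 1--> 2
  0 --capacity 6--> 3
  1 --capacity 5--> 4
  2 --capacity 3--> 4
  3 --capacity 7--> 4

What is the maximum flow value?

Computing max flow:
  Flow on (0->1): 5/9
  Flow on (0->2): 1/1
  Flow on (0->3): 6/6
  Flow on (1->4): 5/5
  Flow on (2->4): 1/3
  Flow on (3->4): 6/7
Maximum flow = 12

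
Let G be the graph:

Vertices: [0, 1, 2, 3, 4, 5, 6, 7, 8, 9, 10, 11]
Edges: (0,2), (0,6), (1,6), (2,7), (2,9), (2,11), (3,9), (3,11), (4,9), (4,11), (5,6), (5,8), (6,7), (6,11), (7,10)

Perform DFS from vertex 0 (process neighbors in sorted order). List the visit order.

DFS from vertex 0 (neighbors processed in ascending order):
Visit order: 0, 2, 7, 6, 1, 5, 8, 11, 3, 9, 4, 10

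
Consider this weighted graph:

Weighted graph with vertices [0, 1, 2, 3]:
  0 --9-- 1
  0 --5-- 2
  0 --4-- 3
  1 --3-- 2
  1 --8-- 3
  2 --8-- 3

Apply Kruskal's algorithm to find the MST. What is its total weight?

Applying Kruskal's algorithm (sort edges by weight, add if no cycle):
  Add (1,2) w=3
  Add (0,3) w=4
  Add (0,2) w=5
  Skip (1,3) w=8 (creates cycle)
  Skip (2,3) w=8 (creates cycle)
  Skip (0,1) w=9 (creates cycle)
MST weight = 12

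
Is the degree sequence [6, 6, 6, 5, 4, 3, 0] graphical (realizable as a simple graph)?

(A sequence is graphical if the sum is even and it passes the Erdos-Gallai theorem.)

Sum of degrees = 30. Sum is even but fails Erdos-Gallai. The sequence is NOT graphical.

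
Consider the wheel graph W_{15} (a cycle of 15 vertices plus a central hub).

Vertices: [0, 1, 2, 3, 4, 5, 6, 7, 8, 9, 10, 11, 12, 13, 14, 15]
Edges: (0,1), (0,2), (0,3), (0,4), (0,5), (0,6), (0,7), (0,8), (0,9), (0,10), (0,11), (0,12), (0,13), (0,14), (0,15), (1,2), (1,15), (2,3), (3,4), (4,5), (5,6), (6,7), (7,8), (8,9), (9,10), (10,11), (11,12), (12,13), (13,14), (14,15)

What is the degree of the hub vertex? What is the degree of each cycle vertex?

The hub connects to all 15 cycle vertices, so deg(hub) = 15.
Each cycle vertex connects to 2 neighbors on the cycle plus the hub, so deg(cycle vertex) = 3.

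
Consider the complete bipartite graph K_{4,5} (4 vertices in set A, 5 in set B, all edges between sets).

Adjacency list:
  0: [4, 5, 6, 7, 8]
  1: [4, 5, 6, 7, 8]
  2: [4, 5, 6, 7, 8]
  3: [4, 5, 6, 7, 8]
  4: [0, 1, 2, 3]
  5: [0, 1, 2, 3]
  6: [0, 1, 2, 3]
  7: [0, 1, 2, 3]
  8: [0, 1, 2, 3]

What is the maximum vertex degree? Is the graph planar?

Set-A vertices have degree 5; set-B vertices have degree 4. Maximum degree = max(4,5) = 5.
K_{4,5} contains K_{3,3} as a subgraph (since both sides have >= 3 vertices); by Kuratowski's theorem it is not planar.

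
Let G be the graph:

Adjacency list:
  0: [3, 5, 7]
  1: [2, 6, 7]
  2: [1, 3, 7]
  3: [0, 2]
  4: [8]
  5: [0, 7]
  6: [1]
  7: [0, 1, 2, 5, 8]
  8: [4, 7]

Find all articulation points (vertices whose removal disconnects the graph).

An articulation point is a vertex whose removal disconnects the graph.
Articulation points: [1, 7, 8]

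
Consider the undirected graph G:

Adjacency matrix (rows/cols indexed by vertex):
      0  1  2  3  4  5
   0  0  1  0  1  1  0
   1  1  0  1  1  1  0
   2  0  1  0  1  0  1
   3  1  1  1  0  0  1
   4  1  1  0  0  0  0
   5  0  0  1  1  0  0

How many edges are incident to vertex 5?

Vertex 5 has neighbors [2, 3], so deg(5) = 2.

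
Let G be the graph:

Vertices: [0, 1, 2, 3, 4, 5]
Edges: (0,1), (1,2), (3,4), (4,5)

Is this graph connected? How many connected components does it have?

Checking connectivity: the graph has 2 connected component(s).
Components: [[0, 1, 2], [3, 4, 5]]. The graph is NOT connected.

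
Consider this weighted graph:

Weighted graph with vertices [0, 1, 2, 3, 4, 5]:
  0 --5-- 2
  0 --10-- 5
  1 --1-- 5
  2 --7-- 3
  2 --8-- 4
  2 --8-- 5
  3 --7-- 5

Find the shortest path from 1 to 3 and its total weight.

Using Dijkstra's algorithm from vertex 1:
Shortest path: 1 -> 5 -> 3
Total weight: 1 + 7 = 8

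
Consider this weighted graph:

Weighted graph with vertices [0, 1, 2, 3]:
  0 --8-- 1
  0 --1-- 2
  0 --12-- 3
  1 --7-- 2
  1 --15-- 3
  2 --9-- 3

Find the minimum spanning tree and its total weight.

Applying Kruskal's algorithm (sort edges by weight, add if no cycle):
  Add (0,2) w=1
  Add (1,2) w=7
  Skip (0,1) w=8 (creates cycle)
  Add (2,3) w=9
  Skip (0,3) w=12 (creates cycle)
  Skip (1,3) w=15 (creates cycle)
MST weight = 17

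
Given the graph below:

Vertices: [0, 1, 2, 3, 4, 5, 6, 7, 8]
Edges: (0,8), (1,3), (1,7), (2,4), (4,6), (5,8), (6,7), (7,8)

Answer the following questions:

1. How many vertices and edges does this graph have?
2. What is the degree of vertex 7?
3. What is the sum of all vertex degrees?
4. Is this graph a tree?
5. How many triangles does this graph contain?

Count: 9 vertices, 8 edges.
Vertex 7 has neighbors [1, 6, 8], degree = 3.
Handshaking lemma: 2 * 8 = 16.
A graph is a tree iff it is connected and has exactly n-1 edges. This graph is connected (all 9 vertices in one component) and has 9-1 = 8 edges. It is a tree.
Number of triangles = 0.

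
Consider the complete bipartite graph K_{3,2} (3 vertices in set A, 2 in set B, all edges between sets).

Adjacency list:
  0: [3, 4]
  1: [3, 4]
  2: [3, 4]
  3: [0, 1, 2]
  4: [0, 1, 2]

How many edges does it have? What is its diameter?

K_{3,2} has 3 * 2 = 6 edges.
Any vertex reaches any opposite-side vertex in 1 step; same-side vertices reach in 2 steps via any opposite-side vertex.
Diameter = 2.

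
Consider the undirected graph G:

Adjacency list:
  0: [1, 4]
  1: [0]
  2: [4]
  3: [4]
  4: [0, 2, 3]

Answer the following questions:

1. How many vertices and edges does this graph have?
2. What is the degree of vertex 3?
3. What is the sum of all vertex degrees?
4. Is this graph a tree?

Count: 5 vertices, 4 edges.
Vertex 3 has neighbors [4], degree = 1.
Handshaking lemma: 2 * 4 = 8.
A graph is a tree iff it is connected and has exactly n-1 edges. This graph is connected (all 5 vertices in one component) and has 5-1 = 4 edges. It is a tree.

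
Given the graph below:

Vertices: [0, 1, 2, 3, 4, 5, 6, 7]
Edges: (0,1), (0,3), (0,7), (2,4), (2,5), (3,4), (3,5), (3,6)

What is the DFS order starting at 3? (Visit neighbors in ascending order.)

DFS from vertex 3 (neighbors processed in ascending order):
Visit order: 3, 0, 1, 7, 4, 2, 5, 6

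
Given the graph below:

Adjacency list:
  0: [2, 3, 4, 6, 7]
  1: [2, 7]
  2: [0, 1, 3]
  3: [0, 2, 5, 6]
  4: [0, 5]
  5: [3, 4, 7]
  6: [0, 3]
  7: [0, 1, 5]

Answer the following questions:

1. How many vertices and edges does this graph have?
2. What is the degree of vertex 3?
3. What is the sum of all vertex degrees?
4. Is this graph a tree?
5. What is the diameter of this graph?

Count: 8 vertices, 12 edges.
Vertex 3 has neighbors [0, 2, 5, 6], degree = 4.
Handshaking lemma: 2 * 12 = 24.
A tree on 8 vertices has 7 edges. This graph has 12 edges (5 extra). Not a tree.
Diameter (longest shortest path) = 3.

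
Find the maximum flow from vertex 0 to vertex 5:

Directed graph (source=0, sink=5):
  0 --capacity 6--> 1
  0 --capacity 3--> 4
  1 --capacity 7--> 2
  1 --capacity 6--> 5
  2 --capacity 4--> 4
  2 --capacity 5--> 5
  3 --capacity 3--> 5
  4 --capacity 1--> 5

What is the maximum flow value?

Computing max flow:
  Flow on (0->1): 6/6
  Flow on (0->4): 1/3
  Flow on (1->5): 6/6
  Flow on (4->5): 1/1
Maximum flow = 7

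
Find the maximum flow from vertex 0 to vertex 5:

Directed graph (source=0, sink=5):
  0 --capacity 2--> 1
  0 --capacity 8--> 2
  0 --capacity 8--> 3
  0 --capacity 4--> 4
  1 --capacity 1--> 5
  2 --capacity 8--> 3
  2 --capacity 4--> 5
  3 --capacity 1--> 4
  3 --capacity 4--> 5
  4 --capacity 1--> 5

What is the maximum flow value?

Computing max flow:
  Flow on (0->1): 1/2
  Flow on (0->2): 4/8
  Flow on (0->3): 5/8
  Flow on (1->5): 1/1
  Flow on (2->5): 4/4
  Flow on (3->4): 1/1
  Flow on (3->5): 4/4
  Flow on (4->5): 1/1
Maximum flow = 10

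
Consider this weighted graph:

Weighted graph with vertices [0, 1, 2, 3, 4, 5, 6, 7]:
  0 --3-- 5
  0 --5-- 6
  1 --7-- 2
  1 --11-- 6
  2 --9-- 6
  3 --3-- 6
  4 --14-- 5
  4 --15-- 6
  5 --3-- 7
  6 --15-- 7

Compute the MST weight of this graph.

Applying Kruskal's algorithm (sort edges by weight, add if no cycle):
  Add (0,5) w=3
  Add (3,6) w=3
  Add (5,7) w=3
  Add (0,6) w=5
  Add (1,2) w=7
  Add (2,6) w=9
  Skip (1,6) w=11 (creates cycle)
  Add (4,5) w=14
  Skip (4,6) w=15 (creates cycle)
  Skip (6,7) w=15 (creates cycle)
MST weight = 44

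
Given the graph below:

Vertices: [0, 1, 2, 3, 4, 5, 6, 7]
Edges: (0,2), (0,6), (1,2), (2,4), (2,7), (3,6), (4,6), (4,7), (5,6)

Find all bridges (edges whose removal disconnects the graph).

A bridge is an edge whose removal increases the number of connected components.
Bridges found: (1,2), (3,6), (5,6)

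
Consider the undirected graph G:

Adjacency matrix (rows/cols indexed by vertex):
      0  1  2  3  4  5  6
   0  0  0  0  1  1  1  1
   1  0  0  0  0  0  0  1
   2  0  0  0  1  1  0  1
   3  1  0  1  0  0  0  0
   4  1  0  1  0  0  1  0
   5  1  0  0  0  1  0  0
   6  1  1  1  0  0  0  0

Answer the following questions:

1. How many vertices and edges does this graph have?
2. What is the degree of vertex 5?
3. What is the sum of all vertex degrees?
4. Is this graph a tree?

Count: 7 vertices, 9 edges.
Vertex 5 has neighbors [0, 4], degree = 2.
Handshaking lemma: 2 * 9 = 18.
A tree on 7 vertices has 6 edges. This graph has 9 edges (3 extra). Not a tree.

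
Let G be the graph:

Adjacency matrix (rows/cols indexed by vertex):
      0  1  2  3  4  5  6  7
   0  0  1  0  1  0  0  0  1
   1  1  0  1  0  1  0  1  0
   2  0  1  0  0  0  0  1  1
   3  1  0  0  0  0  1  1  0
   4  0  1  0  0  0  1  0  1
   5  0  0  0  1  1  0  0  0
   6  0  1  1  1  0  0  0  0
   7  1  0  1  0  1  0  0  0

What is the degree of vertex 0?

Vertex 0 has neighbors [1, 3, 7], so deg(0) = 3.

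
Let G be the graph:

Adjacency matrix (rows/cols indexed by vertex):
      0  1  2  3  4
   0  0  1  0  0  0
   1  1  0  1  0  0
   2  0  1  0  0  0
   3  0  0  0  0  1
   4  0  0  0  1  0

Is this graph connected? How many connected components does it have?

Checking connectivity: the graph has 2 connected component(s).
Components: [[0, 1, 2], [3, 4]]. The graph is NOT connected.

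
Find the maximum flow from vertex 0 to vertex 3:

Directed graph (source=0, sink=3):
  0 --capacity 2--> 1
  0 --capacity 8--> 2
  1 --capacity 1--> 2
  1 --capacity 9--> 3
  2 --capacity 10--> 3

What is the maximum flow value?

Computing max flow:
  Flow on (0->1): 2/2
  Flow on (0->2): 8/8
  Flow on (1->3): 2/9
  Flow on (2->3): 8/10
Maximum flow = 10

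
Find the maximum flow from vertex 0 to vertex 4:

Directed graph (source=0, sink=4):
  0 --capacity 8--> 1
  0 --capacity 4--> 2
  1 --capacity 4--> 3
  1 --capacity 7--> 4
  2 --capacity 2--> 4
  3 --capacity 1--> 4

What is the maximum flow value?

Computing max flow:
  Flow on (0->1): 8/8
  Flow on (0->2): 2/4
  Flow on (1->3): 1/4
  Flow on (1->4): 7/7
  Flow on (2->4): 2/2
  Flow on (3->4): 1/1
Maximum flow = 10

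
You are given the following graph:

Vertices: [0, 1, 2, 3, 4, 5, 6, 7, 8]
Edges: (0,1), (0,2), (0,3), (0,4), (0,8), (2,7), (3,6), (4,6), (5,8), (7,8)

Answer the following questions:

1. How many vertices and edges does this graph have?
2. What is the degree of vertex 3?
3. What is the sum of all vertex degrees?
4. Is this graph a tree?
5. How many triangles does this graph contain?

Count: 9 vertices, 10 edges.
Vertex 3 has neighbors [0, 6], degree = 2.
Handshaking lemma: 2 * 10 = 20.
A tree on 9 vertices has 8 edges. This graph has 10 edges (2 extra). Not a tree.
Number of triangles = 0.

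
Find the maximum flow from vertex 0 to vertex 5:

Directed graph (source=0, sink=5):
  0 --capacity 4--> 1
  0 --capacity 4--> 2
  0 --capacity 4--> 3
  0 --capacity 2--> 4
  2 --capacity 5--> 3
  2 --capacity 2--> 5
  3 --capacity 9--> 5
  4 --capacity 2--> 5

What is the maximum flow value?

Computing max flow:
  Flow on (0->2): 4/4
  Flow on (0->3): 4/4
  Flow on (0->4): 2/2
  Flow on (2->3): 2/5
  Flow on (2->5): 2/2
  Flow on (3->5): 6/9
  Flow on (4->5): 2/2
Maximum flow = 10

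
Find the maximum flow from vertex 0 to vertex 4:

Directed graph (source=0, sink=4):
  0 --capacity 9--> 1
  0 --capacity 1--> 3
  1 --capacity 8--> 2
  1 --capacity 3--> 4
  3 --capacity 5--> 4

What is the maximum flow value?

Computing max flow:
  Flow on (0->1): 3/9
  Flow on (0->3): 1/1
  Flow on (1->4): 3/3
  Flow on (3->4): 1/5
Maximum flow = 4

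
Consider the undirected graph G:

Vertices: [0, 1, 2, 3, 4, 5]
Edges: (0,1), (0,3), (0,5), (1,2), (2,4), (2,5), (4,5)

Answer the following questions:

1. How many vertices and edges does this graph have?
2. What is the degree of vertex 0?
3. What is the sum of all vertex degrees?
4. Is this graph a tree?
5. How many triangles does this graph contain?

Count: 6 vertices, 7 edges.
Vertex 0 has neighbors [1, 3, 5], degree = 3.
Handshaking lemma: 2 * 7 = 14.
A tree on 6 vertices has 5 edges. This graph has 7 edges (2 extra). Not a tree.
Number of triangles = 1.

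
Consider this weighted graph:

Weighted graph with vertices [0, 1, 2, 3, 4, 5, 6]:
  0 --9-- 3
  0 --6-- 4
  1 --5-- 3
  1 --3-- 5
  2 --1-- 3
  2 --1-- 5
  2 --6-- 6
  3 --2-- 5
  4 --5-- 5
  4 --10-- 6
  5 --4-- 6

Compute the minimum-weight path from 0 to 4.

Using Dijkstra's algorithm from vertex 0:
Shortest path: 0 -> 4
Total weight: 6 = 6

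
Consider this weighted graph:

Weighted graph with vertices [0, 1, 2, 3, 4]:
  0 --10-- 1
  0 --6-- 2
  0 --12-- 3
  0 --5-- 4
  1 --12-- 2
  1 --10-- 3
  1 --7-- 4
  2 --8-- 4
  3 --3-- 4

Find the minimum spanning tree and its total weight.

Applying Kruskal's algorithm (sort edges by weight, add if no cycle):
  Add (3,4) w=3
  Add (0,4) w=5
  Add (0,2) w=6
  Add (1,4) w=7
  Skip (2,4) w=8 (creates cycle)
  Skip (0,1) w=10 (creates cycle)
  Skip (1,3) w=10 (creates cycle)
  Skip (0,3) w=12 (creates cycle)
  Skip (1,2) w=12 (creates cycle)
MST weight = 21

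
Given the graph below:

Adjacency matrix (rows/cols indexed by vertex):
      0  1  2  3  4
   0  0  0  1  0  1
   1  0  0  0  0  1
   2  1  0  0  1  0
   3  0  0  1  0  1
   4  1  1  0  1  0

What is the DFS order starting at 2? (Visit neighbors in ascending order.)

DFS from vertex 2 (neighbors processed in ascending order):
Visit order: 2, 0, 4, 1, 3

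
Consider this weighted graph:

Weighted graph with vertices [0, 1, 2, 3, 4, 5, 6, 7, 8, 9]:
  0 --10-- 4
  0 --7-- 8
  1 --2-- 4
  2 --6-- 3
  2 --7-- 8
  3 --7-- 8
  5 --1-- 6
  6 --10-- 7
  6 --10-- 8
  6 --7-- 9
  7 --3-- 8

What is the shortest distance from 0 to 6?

Using Dijkstra's algorithm from vertex 0:
Shortest path: 0 -> 8 -> 6
Total weight: 7 + 10 = 17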